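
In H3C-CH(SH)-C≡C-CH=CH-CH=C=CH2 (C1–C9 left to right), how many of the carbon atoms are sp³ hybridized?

C1: sp3 ✓
C2: sp3 ✓
C3: sp
C4: sp
C5: sp2
C6: sp2
C7: sp2
C8: sp
C9: sp2
C1, C2 → 2 sp3 carbons.

2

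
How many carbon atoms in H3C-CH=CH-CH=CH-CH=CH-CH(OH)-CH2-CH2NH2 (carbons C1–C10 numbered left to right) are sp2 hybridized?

6

C1: sp3
C2: sp2 ✓
C3: sp2 ✓
C4: sp2 ✓
C5: sp2 ✓
C6: sp2 ✓
C7: sp2 ✓
C8: sp3
C9: sp3
C10: sp3
C2, C3, C4, C5, C6, C7 → 6 sp2 carbons.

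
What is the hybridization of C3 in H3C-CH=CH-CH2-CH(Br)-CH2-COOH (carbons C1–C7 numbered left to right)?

sp^2

C3 carries 3 σ bonds, plus one π bond, giving a steric number of 3, so it is sp2.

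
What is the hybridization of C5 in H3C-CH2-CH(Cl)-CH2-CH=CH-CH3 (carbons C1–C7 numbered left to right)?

sp^2

C5: 3 σ bonds, plus one π bond; 3 regions of electron density → sp2.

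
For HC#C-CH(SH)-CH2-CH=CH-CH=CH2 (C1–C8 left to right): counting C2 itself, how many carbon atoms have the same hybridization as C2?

C2 is sp (two π bonds).
C1: sp ✓
C2: sp ✓
C3: sp3
C4: sp3
C5: sp2
C6: sp2
C7: sp2
C8: sp2
2 carbons are sp.

2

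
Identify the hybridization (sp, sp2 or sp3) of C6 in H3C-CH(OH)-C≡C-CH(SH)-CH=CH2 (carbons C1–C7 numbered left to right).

sp²

C6 — 3 σ bonds, plus one π bond. Steric number 3, so sp2.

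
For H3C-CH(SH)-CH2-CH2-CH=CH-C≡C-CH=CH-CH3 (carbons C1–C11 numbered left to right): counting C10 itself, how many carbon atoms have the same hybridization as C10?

C10 is sp2 (one π bond).
C1: sp3
C2: sp3
C3: sp3
C4: sp3
C5: sp2 ✓
C6: sp2 ✓
C7: sp
C8: sp
C9: sp2 ✓
C10: sp2 ✓
C11: sp3
4 carbons are sp2.

4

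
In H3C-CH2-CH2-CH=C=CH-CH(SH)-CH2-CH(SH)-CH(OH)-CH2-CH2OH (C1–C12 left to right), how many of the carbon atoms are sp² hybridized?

C1: sp3
C2: sp3
C3: sp3
C4: sp2 ✓
C5: sp
C6: sp2 ✓
C7: sp3
C8: sp3
C9: sp3
C10: sp3
C11: sp3
C12: sp3
C4, C6 → 2 sp2 carbons.

2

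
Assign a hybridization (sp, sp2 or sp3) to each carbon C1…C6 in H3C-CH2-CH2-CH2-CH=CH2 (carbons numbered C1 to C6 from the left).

C1 has 4 σ bonds: steric number 4 → sp3.
C2 carries 4 σ bonds, giving a steric number of 4, so it is sp3.
C3 — 4 σ bonds. Steric number 4, so sp3.
C4 carries 4 σ bonds, giving a steric number of 4, so it is sp3.
C5 has 3 σ bonds, plus one π bond: steric number 3 → sp2.
C6 carries 3 σ bonds, plus one π bond, giving a steric number of 3, so it is sp2.

C1 sp3, C2 sp3, C3 sp3, C4 sp3, C5 sp2, C6 sp2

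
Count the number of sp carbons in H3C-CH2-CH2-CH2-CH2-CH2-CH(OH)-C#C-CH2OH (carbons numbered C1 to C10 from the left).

C1: sp3
C2: sp3
C3: sp3
C4: sp3
C5: sp3
C6: sp3
C7: sp3
C8: sp ✓
C9: sp ✓
C10: sp3
C8, C9 → 2 sp carbons.

2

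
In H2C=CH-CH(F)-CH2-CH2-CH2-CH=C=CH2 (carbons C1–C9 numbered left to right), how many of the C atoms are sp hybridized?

1

C1: sp2
C2: sp2
C3: sp3
C4: sp3
C5: sp3
C6: sp3
C7: sp2
C8: sp ✓
C9: sp2
C8 → 1 sp carbon.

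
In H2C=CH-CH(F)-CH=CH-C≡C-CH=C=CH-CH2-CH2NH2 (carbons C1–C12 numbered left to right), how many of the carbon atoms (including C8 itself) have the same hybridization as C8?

6

C8 is sp2 (one π bond).
C1: sp2 ✓
C2: sp2 ✓
C3: sp3
C4: sp2 ✓
C5: sp2 ✓
C6: sp
C7: sp
C8: sp2 ✓
C9: sp
C10: sp2 ✓
C11: sp3
C12: sp3
6 carbons are sp2.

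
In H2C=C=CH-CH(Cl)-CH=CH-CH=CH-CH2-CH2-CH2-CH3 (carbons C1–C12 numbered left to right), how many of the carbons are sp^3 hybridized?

C1: sp2
C2: sp
C3: sp2
C4: sp3 ✓
C5: sp2
C6: sp2
C7: sp2
C8: sp2
C9: sp3 ✓
C10: sp3 ✓
C11: sp3 ✓
C12: sp3 ✓
C4, C9, C10, C11, C12 → 5 sp3 carbons.

5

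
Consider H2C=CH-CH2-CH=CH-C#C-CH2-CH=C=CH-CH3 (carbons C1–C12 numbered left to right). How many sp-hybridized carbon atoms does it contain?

3

C1: sp2
C2: sp2
C3: sp3
C4: sp2
C5: sp2
C6: sp ✓
C7: sp ✓
C8: sp3
C9: sp2
C10: sp ✓
C11: sp2
C12: sp3
C6, C7, C10 → 3 sp carbons.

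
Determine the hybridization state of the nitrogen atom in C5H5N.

sp^2

N has two σ bonds and one lone pair in the ring plane (steric number 3 → sp2); its p orbital contributes one electron to the aromatic π system via the C=N double bond.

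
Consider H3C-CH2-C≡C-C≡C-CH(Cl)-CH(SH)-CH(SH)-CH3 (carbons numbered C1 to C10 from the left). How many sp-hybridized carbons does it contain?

C1: sp3
C2: sp3
C3: sp ✓
C4: sp ✓
C5: sp ✓
C6: sp ✓
C7: sp3
C8: sp3
C9: sp3
C10: sp3
C3, C4, C5, C6 → 4 sp carbons.

4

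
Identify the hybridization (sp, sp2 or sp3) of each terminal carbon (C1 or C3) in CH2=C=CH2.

Each terminal carbon (C1 or C3) carries 3 σ bonds, plus one π bond, giving a steric number of 3, so it is sp2.

sp^2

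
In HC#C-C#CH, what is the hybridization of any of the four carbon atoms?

Every carbon is part of a C≡C triple bond: two σ regions → sp.

sp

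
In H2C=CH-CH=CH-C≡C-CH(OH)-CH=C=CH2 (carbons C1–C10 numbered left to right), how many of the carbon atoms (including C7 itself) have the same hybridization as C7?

C7 is sp3 (only σ bonds).
C1: sp2
C2: sp2
C3: sp2
C4: sp2
C5: sp
C6: sp
C7: sp3 ✓
C8: sp2
C9: sp
C10: sp2
1 carbon is sp3.

1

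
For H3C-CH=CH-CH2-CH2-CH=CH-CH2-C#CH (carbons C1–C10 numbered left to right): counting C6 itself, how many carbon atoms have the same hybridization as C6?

C6 is sp2 (one π bond).
C1: sp3
C2: sp2 ✓
C3: sp2 ✓
C4: sp3
C5: sp3
C6: sp2 ✓
C7: sp2 ✓
C8: sp3
C9: sp
C10: sp
4 carbons are sp2.

4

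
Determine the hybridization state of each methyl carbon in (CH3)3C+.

sp³

Each methyl carbon carries 4 σ bonds, giving a steric number of 4, so it is sp3.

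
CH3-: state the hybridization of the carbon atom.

Three σ bonds + one lone pair = steric number 4 → sp3, pyramidal.

sp3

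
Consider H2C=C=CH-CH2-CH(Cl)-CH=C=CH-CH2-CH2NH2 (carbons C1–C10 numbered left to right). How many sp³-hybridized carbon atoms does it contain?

4

C1: sp2
C2: sp
C3: sp2
C4: sp3 ✓
C5: sp3 ✓
C6: sp2
C7: sp
C8: sp2
C9: sp3 ✓
C10: sp3 ✓
C4, C5, C9, C10 → 4 sp3 carbons.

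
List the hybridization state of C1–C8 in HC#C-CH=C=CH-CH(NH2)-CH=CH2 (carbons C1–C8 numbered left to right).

C1: 2 σ bonds, plus two π bonds; 2 regions of electron density → sp.
C2 (2 σ bonds, plus two π bonds) has steric number 2: sp.
C3: 3 σ bonds, plus one π bond; 3 regions of electron density → sp2.
C4 is sp: 2 σ bonds, plus two π bonds, 2 electron-density regions.
C5 is sp2: 3 σ bonds, plus one π bond, 3 electron-density regions.
C6 has 4 σ bonds: steric number 4 → sp3.
C7 — 3 σ bonds, plus one π bond. Steric number 3, so sp2.
C8 carries 3 σ bonds, plus one π bond, giving a steric number of 3, so it is sp2.

C1 sp, C2 sp, C3 sp2, C4 sp, C5 sp2, C6 sp3, C7 sp2, C8 sp2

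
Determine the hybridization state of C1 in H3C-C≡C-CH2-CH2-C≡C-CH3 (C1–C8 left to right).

C1 has 4 σ bonds: steric number 4 → sp3.

sp^3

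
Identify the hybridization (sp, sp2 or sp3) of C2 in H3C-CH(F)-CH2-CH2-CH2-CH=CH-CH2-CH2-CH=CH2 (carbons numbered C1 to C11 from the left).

sp^3

C2 is sp3: 4 σ bonds, 4 electron-density regions.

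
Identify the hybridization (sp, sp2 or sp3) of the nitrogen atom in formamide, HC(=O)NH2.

sp²

Amide resonance delocalises the N lone pair; N is planar sp2.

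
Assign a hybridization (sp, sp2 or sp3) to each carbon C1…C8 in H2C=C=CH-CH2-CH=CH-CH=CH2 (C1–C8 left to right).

C1 sp2, C2 sp, C3 sp2, C4 sp3, C5 sp2, C6 sp2, C7 sp2, C8 sp2

C1 is sp2: 3 σ bonds, plus one π bond, 3 electron-density regions.
C2 is sp: 2 σ bonds, plus two π bonds, 2 electron-density regions.
C3 (3 σ bonds, plus one π bond) has steric number 3: sp2.
C4 carries 4 σ bonds, giving a steric number of 4, so it is sp3.
C5: 3 σ bonds, plus one π bond; 3 regions of electron density → sp2.
C6 is sp2: 3 σ bonds, plus one π bond, 3 electron-density regions.
C7: 3 σ bonds, plus one π bond; 3 regions of electron density → sp2.
C8: 3 σ bonds, plus one π bond; 3 regions of electron density → sp2.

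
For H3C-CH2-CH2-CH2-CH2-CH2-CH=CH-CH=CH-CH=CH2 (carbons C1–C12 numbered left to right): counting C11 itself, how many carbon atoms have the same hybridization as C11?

C11 is sp2 (one π bond).
C1: sp3
C2: sp3
C3: sp3
C4: sp3
C5: sp3
C6: sp3
C7: sp2 ✓
C8: sp2 ✓
C9: sp2 ✓
C10: sp2 ✓
C11: sp2 ✓
C12: sp2 ✓
6 carbons are sp2.

6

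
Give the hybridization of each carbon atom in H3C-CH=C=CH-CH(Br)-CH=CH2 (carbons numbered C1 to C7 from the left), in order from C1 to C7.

C1: 4 σ bonds — 4 electron domains, sp3.
C2 is sp2: 3 σ bonds, plus one π bond, 3 electron-density regions.
C3: 2 σ bonds, plus two π bonds; 2 regions of electron density → sp.
C4 is sp2: 3 σ bonds, plus one π bond, 3 electron-density regions.
C5 has 4 σ bonds: steric number 4 → sp3.
C6 is sp2: 3 σ bonds, plus one π bond, 3 electron-density regions.
C7 has 3 σ bonds, plus one π bond: steric number 3 → sp2.

C1 sp3, C2 sp2, C3 sp, C4 sp2, C5 sp3, C6 sp2, C7 sp2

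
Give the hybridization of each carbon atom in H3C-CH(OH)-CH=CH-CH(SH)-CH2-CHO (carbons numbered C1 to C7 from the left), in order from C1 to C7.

C1 — 4 σ bonds. Steric number 4, so sp3.
C2 carries 4 σ bonds, giving a steric number of 4, so it is sp3.
C3 is sp2: 3 σ bonds, plus one π bond, 3 electron-density regions.
C4 (3 σ bonds, plus one π bond) has steric number 3: sp2.
C5 carries 4 σ bonds, giving a steric number of 4, so it is sp3.
C6 carries 4 σ bonds, giving a steric number of 4, so it is sp3.
C7 — 3 σ bonds, plus one π bond. Steric number 3, so sp2.

C1 sp3, C2 sp3, C3 sp2, C4 sp2, C5 sp3, C6 sp3, C7 sp2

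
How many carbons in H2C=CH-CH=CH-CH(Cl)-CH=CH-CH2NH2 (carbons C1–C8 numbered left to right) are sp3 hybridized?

2

C1: sp2
C2: sp2
C3: sp2
C4: sp2
C5: sp3 ✓
C6: sp2
C7: sp2
C8: sp3 ✓
C5, C8 → 2 sp3 carbons.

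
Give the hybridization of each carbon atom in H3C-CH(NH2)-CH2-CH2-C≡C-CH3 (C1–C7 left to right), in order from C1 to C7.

C1 — 4 σ bonds. Steric number 4, so sp3.
C2: 4 σ bonds; 4 regions of electron density → sp3.
C3 — 4 σ bonds. Steric number 4, so sp3.
C4 — 4 σ bonds. Steric number 4, so sp3.
C5 carries 2 σ bonds, plus two π bonds, giving a steric number of 2, so it is sp.
C6 (2 σ bonds, plus two π bonds) has steric number 2: sp.
C7 carries 4 σ bonds, giving a steric number of 4, so it is sp3.

C1 sp3, C2 sp3, C3 sp3, C4 sp3, C5 sp, C6 sp, C7 sp3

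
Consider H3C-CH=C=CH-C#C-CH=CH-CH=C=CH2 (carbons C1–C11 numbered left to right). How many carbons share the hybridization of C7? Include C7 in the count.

6

C7 is sp2 (one π bond).
C1: sp3
C2: sp2 ✓
C3: sp
C4: sp2 ✓
C5: sp
C6: sp
C7: sp2 ✓
C8: sp2 ✓
C9: sp2 ✓
C10: sp
C11: sp2 ✓
6 carbons are sp2.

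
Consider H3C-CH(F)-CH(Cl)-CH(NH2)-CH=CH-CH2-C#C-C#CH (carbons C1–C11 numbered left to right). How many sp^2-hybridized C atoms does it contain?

2

C1: sp3
C2: sp3
C3: sp3
C4: sp3
C5: sp2 ✓
C6: sp2 ✓
C7: sp3
C8: sp
C9: sp
C10: sp
C11: sp
C5, C6 → 2 sp2 carbons.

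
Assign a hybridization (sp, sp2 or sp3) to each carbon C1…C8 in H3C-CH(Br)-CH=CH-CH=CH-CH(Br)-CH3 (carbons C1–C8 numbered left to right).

C1 (4 σ bonds) has steric number 4: sp3.
C2: 4 σ bonds — 4 electron domains, sp3.
C3: 3 σ bonds, plus one π bond; 3 regions of electron density → sp2.
C4 — 3 σ bonds, plus one π bond. Steric number 3, so sp2.
C5 carries 3 σ bonds, plus one π bond, giving a steric number of 3, so it is sp2.
C6 has 3 σ bonds, plus one π bond: steric number 3 → sp2.
C7: 4 σ bonds — 4 electron domains, sp3.
C8 is sp3: 4 σ bonds, 4 electron-density regions.

C1 sp3, C2 sp3, C3 sp2, C4 sp2, C5 sp2, C6 sp2, C7 sp3, C8 sp3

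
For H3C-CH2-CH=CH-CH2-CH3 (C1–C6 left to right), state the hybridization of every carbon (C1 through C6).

C1 sp3, C2 sp3, C3 sp2, C4 sp2, C5 sp3, C6 sp3

C1: 4 σ bonds — 4 electron domains, sp3.
C2 — 4 σ bonds. Steric number 4, so sp3.
C3 has 3 σ bonds, plus one π bond: steric number 3 → sp2.
C4: 3 σ bonds, plus one π bond; 3 regions of electron density → sp2.
C5: 4 σ bonds — 4 electron domains, sp3.
C6 has 4 σ bonds: steric number 4 → sp3.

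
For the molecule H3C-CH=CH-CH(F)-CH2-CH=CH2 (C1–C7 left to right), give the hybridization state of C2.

sp²

C2: 3 σ bonds, plus one π bond; 3 regions of electron density → sp2.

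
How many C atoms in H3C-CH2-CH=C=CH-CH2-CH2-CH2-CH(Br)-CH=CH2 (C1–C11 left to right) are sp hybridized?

1

C1: sp3
C2: sp3
C3: sp2
C4: sp ✓
C5: sp2
C6: sp3
C7: sp3
C8: sp3
C9: sp3
C10: sp2
C11: sp2
C4 → 1 sp carbon.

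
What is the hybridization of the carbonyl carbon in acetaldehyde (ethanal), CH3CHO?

sp²

The carbonyl carbon carries 3 σ bonds, plus one π bond, giving a steric number of 3, so it is sp2.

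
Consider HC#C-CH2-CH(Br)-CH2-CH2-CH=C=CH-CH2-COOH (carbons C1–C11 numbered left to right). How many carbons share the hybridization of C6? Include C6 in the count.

5

C6 is sp3 (only σ bonds).
C1: sp
C2: sp
C3: sp3 ✓
C4: sp3 ✓
C5: sp3 ✓
C6: sp3 ✓
C7: sp2
C8: sp
C9: sp2
C10: sp3 ✓
C11: sp2
5 carbons are sp3.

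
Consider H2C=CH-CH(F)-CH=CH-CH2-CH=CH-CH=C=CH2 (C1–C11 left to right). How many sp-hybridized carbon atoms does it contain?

1

C1: sp2
C2: sp2
C3: sp3
C4: sp2
C5: sp2
C6: sp3
C7: sp2
C8: sp2
C9: sp2
C10: sp ✓
C11: sp2
C10 → 1 sp carbon.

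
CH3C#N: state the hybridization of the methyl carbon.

The methyl carbon: 4 σ bonds; 4 regions of electron density → sp3.

sp³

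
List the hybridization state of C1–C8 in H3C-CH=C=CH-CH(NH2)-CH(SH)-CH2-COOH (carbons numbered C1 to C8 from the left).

C1 sp3, C2 sp2, C3 sp, C4 sp2, C5 sp3, C6 sp3, C7 sp3, C8 sp2

C1 (4 σ bonds) has steric number 4: sp3.
C2 carries 3 σ bonds, plus one π bond, giving a steric number of 3, so it is sp2.
C3 has 2 σ bonds, plus two π bonds: steric number 2 → sp.
C4: 3 σ bonds, plus one π bond — 3 electron domains, sp2.
C5 (4 σ bonds) has steric number 4: sp3.
C6 — 4 σ bonds. Steric number 4, so sp3.
C7 — 4 σ bonds. Steric number 4, so sp3.
C8 is sp2: 3 σ bonds, plus one π bond, 3 electron-density regions.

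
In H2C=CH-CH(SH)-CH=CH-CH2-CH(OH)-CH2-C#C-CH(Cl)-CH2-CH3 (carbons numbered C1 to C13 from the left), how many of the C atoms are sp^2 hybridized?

C1: sp2 ✓
C2: sp2 ✓
C3: sp3
C4: sp2 ✓
C5: sp2 ✓
C6: sp3
C7: sp3
C8: sp3
C9: sp
C10: sp
C11: sp3
C12: sp3
C13: sp3
C1, C2, C4, C5 → 4 sp2 carbons.

4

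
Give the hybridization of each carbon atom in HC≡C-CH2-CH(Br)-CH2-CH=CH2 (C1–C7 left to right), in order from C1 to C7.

C1 (2 σ bonds, plus two π bonds) has steric number 2: sp.
C2: 2 σ bonds, plus two π bonds; 2 regions of electron density → sp.
C3 is sp3: 4 σ bonds, 4 electron-density regions.
C4 carries 4 σ bonds, giving a steric number of 4, so it is sp3.
C5 has 4 σ bonds: steric number 4 → sp3.
C6: 3 σ bonds, plus one π bond — 3 electron domains, sp2.
C7 has 3 σ bonds, plus one π bond: steric number 3 → sp2.

C1 sp, C2 sp, C3 sp3, C4 sp3, C5 sp3, C6 sp2, C7 sp2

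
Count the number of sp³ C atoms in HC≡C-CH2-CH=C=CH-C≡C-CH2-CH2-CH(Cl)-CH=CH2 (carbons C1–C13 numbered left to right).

C1: sp
C2: sp
C3: sp3 ✓
C4: sp2
C5: sp
C6: sp2
C7: sp
C8: sp
C9: sp3 ✓
C10: sp3 ✓
C11: sp3 ✓
C12: sp2
C13: sp2
C3, C9, C10, C11 → 4 sp3 carbons.

4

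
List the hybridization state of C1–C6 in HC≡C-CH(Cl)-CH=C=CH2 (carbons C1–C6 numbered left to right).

C1 is sp: 2 σ bonds, plus two π bonds, 2 electron-density regions.
C2 has 2 σ bonds, plus two π bonds: steric number 2 → sp.
C3: 4 σ bonds; 4 regions of electron density → sp3.
C4 (3 σ bonds, plus one π bond) has steric number 3: sp2.
C5 is sp: 2 σ bonds, plus two π bonds, 2 electron-density regions.
C6 (3 σ bonds, plus one π bond) has steric number 3: sp2.

C1 sp, C2 sp, C3 sp3, C4 sp2, C5 sp, C6 sp2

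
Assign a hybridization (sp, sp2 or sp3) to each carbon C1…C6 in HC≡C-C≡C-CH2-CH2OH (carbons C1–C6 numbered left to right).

C1 sp, C2 sp, C3 sp, C4 sp, C5 sp3, C6 sp3

C1 (2 σ bonds, plus two π bonds) has steric number 2: sp.
C2: 2 σ bonds, plus two π bonds — 2 electron domains, sp.
C3 has 2 σ bonds, plus two π bonds: steric number 2 → sp.
C4 — 2 σ bonds, plus two π bonds. Steric number 2, so sp.
C5 — 4 σ bonds. Steric number 4, so sp3.
C6: 4 σ bonds — 4 electron domains, sp3.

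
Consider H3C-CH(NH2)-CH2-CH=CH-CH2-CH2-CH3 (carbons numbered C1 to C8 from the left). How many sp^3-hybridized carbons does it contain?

6

C1: sp3 ✓
C2: sp3 ✓
C3: sp3 ✓
C4: sp2
C5: sp2
C6: sp3 ✓
C7: sp3 ✓
C8: sp3 ✓
C1, C2, C3, C6, C7, C8 → 6 sp3 carbons.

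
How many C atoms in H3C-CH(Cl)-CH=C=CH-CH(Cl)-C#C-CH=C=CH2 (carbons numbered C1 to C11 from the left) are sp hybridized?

C1: sp3
C2: sp3
C3: sp2
C4: sp ✓
C5: sp2
C6: sp3
C7: sp ✓
C8: sp ✓
C9: sp2
C10: sp ✓
C11: sp2
C4, C7, C8, C10 → 4 sp carbons.

4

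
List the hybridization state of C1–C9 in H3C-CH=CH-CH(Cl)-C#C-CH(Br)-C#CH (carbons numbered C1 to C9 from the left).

C1 sp3, C2 sp2, C3 sp2, C4 sp3, C5 sp, C6 sp, C7 sp3, C8 sp, C9 sp

C1 is sp3: 4 σ bonds, 4 electron-density regions.
C2 (3 σ bonds, plus one π bond) has steric number 3: sp2.
C3: 3 σ bonds, plus one π bond; 3 regions of electron density → sp2.
C4 has 4 σ bonds: steric number 4 → sp3.
C5 — 2 σ bonds, plus two π bonds. Steric number 2, so sp.
C6 is sp: 2 σ bonds, plus two π bonds, 2 electron-density regions.
C7 has 4 σ bonds: steric number 4 → sp3.
C8 has 2 σ bonds, plus two π bonds: steric number 2 → sp.
C9 has 2 σ bonds, plus two π bonds: steric number 2 → sp.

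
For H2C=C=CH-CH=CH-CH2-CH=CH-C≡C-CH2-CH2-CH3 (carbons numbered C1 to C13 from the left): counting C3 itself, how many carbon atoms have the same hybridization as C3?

C3 is sp2 (one π bond).
C1: sp2 ✓
C2: sp
C3: sp2 ✓
C4: sp2 ✓
C5: sp2 ✓
C6: sp3
C7: sp2 ✓
C8: sp2 ✓
C9: sp
C10: sp
C11: sp3
C12: sp3
C13: sp3
6 carbons are sp2.

6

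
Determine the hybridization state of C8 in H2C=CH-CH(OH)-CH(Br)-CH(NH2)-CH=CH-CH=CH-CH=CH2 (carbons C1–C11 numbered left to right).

sp2

C8 carries 3 σ bonds, plus one π bond, giving a steric number of 3, so it is sp2.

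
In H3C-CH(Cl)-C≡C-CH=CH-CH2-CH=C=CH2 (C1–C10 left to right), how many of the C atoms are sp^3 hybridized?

C1: sp3 ✓
C2: sp3 ✓
C3: sp
C4: sp
C5: sp2
C6: sp2
C7: sp3 ✓
C8: sp2
C9: sp
C10: sp2
C1, C2, C7 → 3 sp3 carbons.

3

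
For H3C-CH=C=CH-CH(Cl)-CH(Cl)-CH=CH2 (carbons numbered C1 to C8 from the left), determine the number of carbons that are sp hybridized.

C1: sp3
C2: sp2
C3: sp ✓
C4: sp2
C5: sp3
C6: sp3
C7: sp2
C8: sp2
C3 → 1 sp carbon.

1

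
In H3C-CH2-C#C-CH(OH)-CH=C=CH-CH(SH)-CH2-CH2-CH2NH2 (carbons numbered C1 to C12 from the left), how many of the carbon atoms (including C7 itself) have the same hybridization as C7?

3

C7 is sp (two π bonds).
C1: sp3
C2: sp3
C3: sp ✓
C4: sp ✓
C5: sp3
C6: sp2
C7: sp ✓
C8: sp2
C9: sp3
C10: sp3
C11: sp3
C12: sp3
3 carbons are sp.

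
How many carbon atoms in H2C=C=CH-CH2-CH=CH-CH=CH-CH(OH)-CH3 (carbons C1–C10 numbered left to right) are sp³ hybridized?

3

C1: sp2
C2: sp
C3: sp2
C4: sp3 ✓
C5: sp2
C6: sp2
C7: sp2
C8: sp2
C9: sp3 ✓
C10: sp3 ✓
C4, C9, C10 → 3 sp3 carbons.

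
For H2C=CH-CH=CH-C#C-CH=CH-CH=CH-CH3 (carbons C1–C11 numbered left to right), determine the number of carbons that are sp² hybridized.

C1: sp2 ✓
C2: sp2 ✓
C3: sp2 ✓
C4: sp2 ✓
C5: sp
C6: sp
C7: sp2 ✓
C8: sp2 ✓
C9: sp2 ✓
C10: sp2 ✓
C11: sp3
C1, C2, C3, C4, C7, C8, C9, C10 → 8 sp2 carbons.

8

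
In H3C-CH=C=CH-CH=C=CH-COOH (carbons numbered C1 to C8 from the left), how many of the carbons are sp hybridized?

2

C1: sp3
C2: sp2
C3: sp ✓
C4: sp2
C5: sp2
C6: sp ✓
C7: sp2
C8: sp2
C3, C6 → 2 sp carbons.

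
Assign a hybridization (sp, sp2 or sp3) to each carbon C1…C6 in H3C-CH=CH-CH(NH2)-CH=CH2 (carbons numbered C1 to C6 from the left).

C1 carries 4 σ bonds, giving a steric number of 4, so it is sp3.
C2: 3 σ bonds, plus one π bond — 3 electron domains, sp2.
C3 has 3 σ bonds, plus one π bond: steric number 3 → sp2.
C4 (4 σ bonds) has steric number 4: sp3.
C5: 3 σ bonds, plus one π bond — 3 electron domains, sp2.
C6: 3 σ bonds, plus one π bond — 3 electron domains, sp2.

C1 sp3, C2 sp2, C3 sp2, C4 sp3, C5 sp2, C6 sp2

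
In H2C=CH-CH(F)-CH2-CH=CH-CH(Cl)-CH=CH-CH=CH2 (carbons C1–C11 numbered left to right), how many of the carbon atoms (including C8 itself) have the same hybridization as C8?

C8 is sp2 (one π bond).
C1: sp2 ✓
C2: sp2 ✓
C3: sp3
C4: sp3
C5: sp2 ✓
C6: sp2 ✓
C7: sp3
C8: sp2 ✓
C9: sp2 ✓
C10: sp2 ✓
C11: sp2 ✓
8 carbons are sp2.

8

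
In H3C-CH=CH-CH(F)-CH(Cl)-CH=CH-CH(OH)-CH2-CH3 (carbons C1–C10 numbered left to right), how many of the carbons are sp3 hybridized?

C1: sp3 ✓
C2: sp2
C3: sp2
C4: sp3 ✓
C5: sp3 ✓
C6: sp2
C7: sp2
C8: sp3 ✓
C9: sp3 ✓
C10: sp3 ✓
C1, C4, C5, C8, C9, C10 → 6 sp3 carbons.

6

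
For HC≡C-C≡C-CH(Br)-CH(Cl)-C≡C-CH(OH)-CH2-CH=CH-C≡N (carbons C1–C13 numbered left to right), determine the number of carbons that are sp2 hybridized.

C1: sp
C2: sp
C3: sp
C4: sp
C5: sp3
C6: sp3
C7: sp
C8: sp
C9: sp3
C10: sp3
C11: sp2 ✓
C12: sp2 ✓
C13: sp
C11, C12 → 2 sp2 carbons.

2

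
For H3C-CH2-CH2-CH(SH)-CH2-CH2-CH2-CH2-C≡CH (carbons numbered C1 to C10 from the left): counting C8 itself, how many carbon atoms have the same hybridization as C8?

8

C8 is sp3 (only σ bonds).
C1: sp3 ✓
C2: sp3 ✓
C3: sp3 ✓
C4: sp3 ✓
C5: sp3 ✓
C6: sp3 ✓
C7: sp3 ✓
C8: sp3 ✓
C9: sp
C10: sp
8 carbons are sp3.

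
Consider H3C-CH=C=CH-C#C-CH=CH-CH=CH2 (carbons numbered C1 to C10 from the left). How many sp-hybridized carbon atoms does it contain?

3

C1: sp3
C2: sp2
C3: sp ✓
C4: sp2
C5: sp ✓
C6: sp ✓
C7: sp2
C8: sp2
C9: sp2
C10: sp2
C3, C5, C6 → 3 sp carbons.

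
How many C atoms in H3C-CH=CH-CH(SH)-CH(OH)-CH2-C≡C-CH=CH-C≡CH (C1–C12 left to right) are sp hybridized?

C1: sp3
C2: sp2
C3: sp2
C4: sp3
C5: sp3
C6: sp3
C7: sp ✓
C8: sp ✓
C9: sp2
C10: sp2
C11: sp ✓
C12: sp ✓
C7, C8, C11, C12 → 4 sp carbons.

4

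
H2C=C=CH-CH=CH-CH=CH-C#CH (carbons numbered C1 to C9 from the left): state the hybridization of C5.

C5 (3 σ bonds, plus one π bond) has steric number 3: sp2.

sp²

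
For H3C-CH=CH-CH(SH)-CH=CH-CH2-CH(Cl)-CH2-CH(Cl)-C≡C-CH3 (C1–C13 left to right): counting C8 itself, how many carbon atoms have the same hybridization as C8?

C8 is sp3 (only σ bonds).
C1: sp3 ✓
C2: sp2
C3: sp2
C4: sp3 ✓
C5: sp2
C6: sp2
C7: sp3 ✓
C8: sp3 ✓
C9: sp3 ✓
C10: sp3 ✓
C11: sp
C12: sp
C13: sp3 ✓
7 carbons are sp3.

7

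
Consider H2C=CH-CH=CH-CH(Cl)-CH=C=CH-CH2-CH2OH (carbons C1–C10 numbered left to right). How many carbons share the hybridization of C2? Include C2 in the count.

6

C2 is sp2 (one π bond).
C1: sp2 ✓
C2: sp2 ✓
C3: sp2 ✓
C4: sp2 ✓
C5: sp3
C6: sp2 ✓
C7: sp
C8: sp2 ✓
C9: sp3
C10: sp3
6 carbons are sp2.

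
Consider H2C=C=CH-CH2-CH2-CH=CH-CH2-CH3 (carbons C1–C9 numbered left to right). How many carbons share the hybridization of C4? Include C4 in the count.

C4 is sp3 (only σ bonds).
C1: sp2
C2: sp
C3: sp2
C4: sp3 ✓
C5: sp3 ✓
C6: sp2
C7: sp2
C8: sp3 ✓
C9: sp3 ✓
4 carbons are sp3.

4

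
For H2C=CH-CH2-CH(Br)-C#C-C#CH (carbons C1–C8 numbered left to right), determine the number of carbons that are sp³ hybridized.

2

C1: sp2
C2: sp2
C3: sp3 ✓
C4: sp3 ✓
C5: sp
C6: sp
C7: sp
C8: sp
C3, C4 → 2 sp3 carbons.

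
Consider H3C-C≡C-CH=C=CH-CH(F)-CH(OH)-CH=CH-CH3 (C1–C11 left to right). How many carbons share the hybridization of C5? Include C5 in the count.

3

C5 is sp (two π bonds).
C1: sp3
C2: sp ✓
C3: sp ✓
C4: sp2
C5: sp ✓
C6: sp2
C7: sp3
C8: sp3
C9: sp2
C10: sp2
C11: sp3
3 carbons are sp.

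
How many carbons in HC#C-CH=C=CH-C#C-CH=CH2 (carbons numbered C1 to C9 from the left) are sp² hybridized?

4

C1: sp
C2: sp
C3: sp2 ✓
C4: sp
C5: sp2 ✓
C6: sp
C7: sp
C8: sp2 ✓
C9: sp2 ✓
C3, C5, C8, C9 → 4 sp2 carbons.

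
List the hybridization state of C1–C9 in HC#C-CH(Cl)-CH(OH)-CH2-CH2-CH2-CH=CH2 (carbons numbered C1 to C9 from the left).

C1 sp, C2 sp, C3 sp3, C4 sp3, C5 sp3, C6 sp3, C7 sp3, C8 sp2, C9 sp2

C1 — 2 σ bonds, plus two π bonds. Steric number 2, so sp.
C2 — 2 σ bonds, plus two π bonds. Steric number 2, so sp.
C3 has 4 σ bonds: steric number 4 → sp3.
C4 — 4 σ bonds. Steric number 4, so sp3.
C5 is sp3: 4 σ bonds, 4 electron-density regions.
C6: 4 σ bonds — 4 electron domains, sp3.
C7 carries 4 σ bonds, giving a steric number of 4, so it is sp3.
C8 carries 3 σ bonds, plus one π bond, giving a steric number of 3, so it is sp2.
C9 carries 3 σ bonds, plus one π bond, giving a steric number of 3, so it is sp2.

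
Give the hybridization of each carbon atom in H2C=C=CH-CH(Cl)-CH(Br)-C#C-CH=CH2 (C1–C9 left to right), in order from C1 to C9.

C1: 3 σ bonds, plus one π bond; 3 regions of electron density → sp2.
C2: 2 σ bonds, plus two π bonds — 2 electron domains, sp.
C3 carries 3 σ bonds, plus one π bond, giving a steric number of 3, so it is sp2.
C4 carries 4 σ bonds, giving a steric number of 4, so it is sp3.
C5: 4 σ bonds; 4 regions of electron density → sp3.
C6 has 2 σ bonds, plus two π bonds: steric number 2 → sp.
C7 — 2 σ bonds, plus two π bonds. Steric number 2, so sp.
C8 carries 3 σ bonds, plus one π bond, giving a steric number of 3, so it is sp2.
C9 is sp2: 3 σ bonds, plus one π bond, 3 electron-density regions.

C1 sp2, C2 sp, C3 sp2, C4 sp3, C5 sp3, C6 sp, C7 sp, C8 sp2, C9 sp2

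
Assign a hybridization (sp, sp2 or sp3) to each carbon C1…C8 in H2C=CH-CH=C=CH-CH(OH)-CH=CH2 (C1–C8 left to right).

C1 sp2, C2 sp2, C3 sp2, C4 sp, C5 sp2, C6 sp3, C7 sp2, C8 sp2

C1 is sp2: 3 σ bonds, plus one π bond, 3 electron-density regions.
C2 carries 3 σ bonds, plus one π bond, giving a steric number of 3, so it is sp2.
C3 carries 3 σ bonds, plus one π bond, giving a steric number of 3, so it is sp2.
C4 carries 2 σ bonds, plus two π bonds, giving a steric number of 2, so it is sp.
C5 is sp2: 3 σ bonds, plus one π bond, 3 electron-density regions.
C6: 4 σ bonds; 4 regions of electron density → sp3.
C7 (3 σ bonds, plus one π bond) has steric number 3: sp2.
C8: 3 σ bonds, plus one π bond; 3 regions of electron density → sp2.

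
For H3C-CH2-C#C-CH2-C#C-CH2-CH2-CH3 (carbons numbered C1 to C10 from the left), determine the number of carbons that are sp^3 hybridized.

6

C1: sp3 ✓
C2: sp3 ✓
C3: sp
C4: sp
C5: sp3 ✓
C6: sp
C7: sp
C8: sp3 ✓
C9: sp3 ✓
C10: sp3 ✓
C1, C2, C5, C8, C9, C10 → 6 sp3 carbons.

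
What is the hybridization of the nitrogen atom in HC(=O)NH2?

Amide resonance delocalises the N lone pair; N is planar sp2.

sp^2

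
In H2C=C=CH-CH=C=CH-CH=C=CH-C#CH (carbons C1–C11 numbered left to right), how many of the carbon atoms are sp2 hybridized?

C1: sp2 ✓
C2: sp
C3: sp2 ✓
C4: sp2 ✓
C5: sp
C6: sp2 ✓
C7: sp2 ✓
C8: sp
C9: sp2 ✓
C10: sp
C11: sp
C1, C3, C4, C6, C7, C9 → 6 sp2 carbons.

6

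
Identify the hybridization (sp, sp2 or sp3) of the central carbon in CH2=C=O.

The central carbon: 2 σ bonds, plus two π bonds; 2 regions of electron density → sp.

sp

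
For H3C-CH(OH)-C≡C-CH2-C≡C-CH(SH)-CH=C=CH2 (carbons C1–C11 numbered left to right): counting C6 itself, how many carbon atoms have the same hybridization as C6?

C6 is sp (two π bonds).
C1: sp3
C2: sp3
C3: sp ✓
C4: sp ✓
C5: sp3
C6: sp ✓
C7: sp ✓
C8: sp3
C9: sp2
C10: sp ✓
C11: sp2
5 carbons are sp.

5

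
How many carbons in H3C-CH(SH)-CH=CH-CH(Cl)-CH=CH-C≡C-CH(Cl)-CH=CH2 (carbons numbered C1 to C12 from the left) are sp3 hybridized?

4

C1: sp3 ✓
C2: sp3 ✓
C3: sp2
C4: sp2
C5: sp3 ✓
C6: sp2
C7: sp2
C8: sp
C9: sp
C10: sp3 ✓
C11: sp2
C12: sp2
C1, C2, C5, C10 → 4 sp3 carbons.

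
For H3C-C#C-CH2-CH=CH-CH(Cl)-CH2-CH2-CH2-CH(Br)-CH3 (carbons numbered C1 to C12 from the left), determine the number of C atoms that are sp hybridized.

2

C1: sp3
C2: sp ✓
C3: sp ✓
C4: sp3
C5: sp2
C6: sp2
C7: sp3
C8: sp3
C9: sp3
C10: sp3
C11: sp3
C12: sp3
C2, C3 → 2 sp carbons.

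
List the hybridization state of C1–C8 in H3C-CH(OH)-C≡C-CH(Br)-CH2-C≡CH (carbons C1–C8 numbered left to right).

C1 sp3, C2 sp3, C3 sp, C4 sp, C5 sp3, C6 sp3, C7 sp, C8 sp

C1 — 4 σ bonds. Steric number 4, so sp3.
C2 carries 4 σ bonds, giving a steric number of 4, so it is sp3.
C3 (2 σ bonds, plus two π bonds) has steric number 2: sp.
C4 (2 σ bonds, plus two π bonds) has steric number 2: sp.
C5 (4 σ bonds) has steric number 4: sp3.
C6 carries 4 σ bonds, giving a steric number of 4, so it is sp3.
C7: 2 σ bonds, plus two π bonds; 2 regions of electron density → sp.
C8 carries 2 σ bonds, plus two π bonds, giving a steric number of 2, so it is sp.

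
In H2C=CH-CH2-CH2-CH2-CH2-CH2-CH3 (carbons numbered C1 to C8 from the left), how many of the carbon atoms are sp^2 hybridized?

2

C1: sp2 ✓
C2: sp2 ✓
C3: sp3
C4: sp3
C5: sp3
C6: sp3
C7: sp3
C8: sp3
C1, C2 → 2 sp2 carbons.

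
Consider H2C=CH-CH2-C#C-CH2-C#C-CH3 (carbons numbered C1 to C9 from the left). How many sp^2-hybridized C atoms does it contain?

C1: sp2 ✓
C2: sp2 ✓
C3: sp3
C4: sp
C5: sp
C6: sp3
C7: sp
C8: sp
C9: sp3
C1, C2 → 2 sp2 carbons.

2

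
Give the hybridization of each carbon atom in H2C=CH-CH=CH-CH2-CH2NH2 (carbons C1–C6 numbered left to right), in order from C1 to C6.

C1 sp2, C2 sp2, C3 sp2, C4 sp2, C5 sp3, C6 sp3

C1 is sp2: 3 σ bonds, plus one π bond, 3 electron-density regions.
C2 (3 σ bonds, plus one π bond) has steric number 3: sp2.
C3 carries 3 σ bonds, plus one π bond, giving a steric number of 3, so it is sp2.
C4: 3 σ bonds, plus one π bond; 3 regions of electron density → sp2.
C5 (4 σ bonds) has steric number 4: sp3.
C6 carries 4 σ bonds, giving a steric number of 4, so it is sp3.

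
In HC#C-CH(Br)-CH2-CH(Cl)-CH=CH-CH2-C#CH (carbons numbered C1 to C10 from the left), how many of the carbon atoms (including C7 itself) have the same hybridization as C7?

2

C7 is sp2 (one π bond).
C1: sp
C2: sp
C3: sp3
C4: sp3
C5: sp3
C6: sp2 ✓
C7: sp2 ✓
C8: sp3
C9: sp
C10: sp
2 carbons are sp2.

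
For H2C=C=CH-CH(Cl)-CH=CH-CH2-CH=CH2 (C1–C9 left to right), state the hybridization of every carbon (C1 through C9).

C1 sp2, C2 sp, C3 sp2, C4 sp3, C5 sp2, C6 sp2, C7 sp3, C8 sp2, C9 sp2

C1 is sp2: 3 σ bonds, plus one π bond, 3 electron-density regions.
C2 has 2 σ bonds, plus two π bonds: steric number 2 → sp.
C3: 3 σ bonds, plus one π bond — 3 electron domains, sp2.
C4 carries 4 σ bonds, giving a steric number of 4, so it is sp3.
C5 has 3 σ bonds, plus one π bond: steric number 3 → sp2.
C6 — 3 σ bonds, plus one π bond. Steric number 3, so sp2.
C7 — 4 σ bonds. Steric number 4, so sp3.
C8 (3 σ bonds, plus one π bond) has steric number 3: sp2.
C9 has 3 σ bonds, plus one π bond: steric number 3 → sp2.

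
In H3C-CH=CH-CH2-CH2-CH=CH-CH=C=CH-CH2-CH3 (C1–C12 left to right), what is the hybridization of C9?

sp

C9 has 2 σ bonds, plus two π bonds: steric number 2 → sp.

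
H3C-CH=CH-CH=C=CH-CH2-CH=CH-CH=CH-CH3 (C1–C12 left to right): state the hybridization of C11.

C11 — 3 σ bonds, plus one π bond. Steric number 3, so sp2.

sp^2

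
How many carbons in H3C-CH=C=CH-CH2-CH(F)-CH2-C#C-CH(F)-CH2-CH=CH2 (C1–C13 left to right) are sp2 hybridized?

4

C1: sp3
C2: sp2 ✓
C3: sp
C4: sp2 ✓
C5: sp3
C6: sp3
C7: sp3
C8: sp
C9: sp
C10: sp3
C11: sp3
C12: sp2 ✓
C13: sp2 ✓
C2, C4, C12, C13 → 4 sp2 carbons.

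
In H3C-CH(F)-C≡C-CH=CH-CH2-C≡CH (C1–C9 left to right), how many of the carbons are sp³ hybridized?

C1: sp3 ✓
C2: sp3 ✓
C3: sp
C4: sp
C5: sp2
C6: sp2
C7: sp3 ✓
C8: sp
C9: sp
C1, C2, C7 → 3 sp3 carbons.

3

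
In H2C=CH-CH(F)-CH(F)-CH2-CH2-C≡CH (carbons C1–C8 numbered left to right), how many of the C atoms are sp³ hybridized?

C1: sp2
C2: sp2
C3: sp3 ✓
C4: sp3 ✓
C5: sp3 ✓
C6: sp3 ✓
C7: sp
C8: sp
C3, C4, C5, C6 → 4 sp3 carbons.

4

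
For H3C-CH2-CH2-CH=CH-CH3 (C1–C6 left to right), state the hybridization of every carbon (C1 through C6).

C1 sp3, C2 sp3, C3 sp3, C4 sp2, C5 sp2, C6 sp3

C1 — 4 σ bonds. Steric number 4, so sp3.
C2: 4 σ bonds — 4 electron domains, sp3.
C3: 4 σ bonds; 4 regions of electron density → sp3.
C4 (3 σ bonds, plus one π bond) has steric number 3: sp2.
C5 is sp2: 3 σ bonds, plus one π bond, 3 electron-density regions.
C6 carries 4 σ bonds, giving a steric number of 4, so it is sp3.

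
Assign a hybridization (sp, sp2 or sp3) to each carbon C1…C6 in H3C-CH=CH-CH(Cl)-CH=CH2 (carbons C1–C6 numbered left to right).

C1 carries 4 σ bonds, giving a steric number of 4, so it is sp3.
C2 (3 σ bonds, plus one π bond) has steric number 3: sp2.
C3 carries 3 σ bonds, plus one π bond, giving a steric number of 3, so it is sp2.
C4 has 4 σ bonds: steric number 4 → sp3.
C5 is sp2: 3 σ bonds, plus one π bond, 3 electron-density regions.
C6 has 3 σ bonds, plus one π bond: steric number 3 → sp2.

C1 sp3, C2 sp2, C3 sp2, C4 sp3, C5 sp2, C6 sp2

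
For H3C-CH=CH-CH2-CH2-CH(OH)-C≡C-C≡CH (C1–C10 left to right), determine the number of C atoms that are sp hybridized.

4

C1: sp3
C2: sp2
C3: sp2
C4: sp3
C5: sp3
C6: sp3
C7: sp ✓
C8: sp ✓
C9: sp ✓
C10: sp ✓
C7, C8, C9, C10 → 4 sp carbons.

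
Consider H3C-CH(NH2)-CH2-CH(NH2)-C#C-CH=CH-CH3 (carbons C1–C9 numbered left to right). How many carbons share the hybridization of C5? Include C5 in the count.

C5 is sp (two π bonds).
C1: sp3
C2: sp3
C3: sp3
C4: sp3
C5: sp ✓
C6: sp ✓
C7: sp2
C8: sp2
C9: sp3
2 carbons are sp.

2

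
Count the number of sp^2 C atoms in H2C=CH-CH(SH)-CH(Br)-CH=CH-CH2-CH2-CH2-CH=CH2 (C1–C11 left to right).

6

C1: sp2 ✓
C2: sp2 ✓
C3: sp3
C4: sp3
C5: sp2 ✓
C6: sp2 ✓
C7: sp3
C8: sp3
C9: sp3
C10: sp2 ✓
C11: sp2 ✓
C1, C2, C5, C6, C10, C11 → 6 sp2 carbons.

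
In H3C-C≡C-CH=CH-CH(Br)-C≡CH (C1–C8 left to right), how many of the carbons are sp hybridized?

4

C1: sp3
C2: sp ✓
C3: sp ✓
C4: sp2
C5: sp2
C6: sp3
C7: sp ✓
C8: sp ✓
C2, C3, C7, C8 → 4 sp carbons.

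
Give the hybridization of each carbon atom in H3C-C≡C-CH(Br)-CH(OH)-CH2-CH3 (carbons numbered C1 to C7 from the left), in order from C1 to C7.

C1: 4 σ bonds; 4 regions of electron density → sp3.
C2 is sp: 2 σ bonds, plus two π bonds, 2 electron-density regions.
C3: 2 σ bonds, plus two π bonds — 2 electron domains, sp.
C4: 4 σ bonds — 4 electron domains, sp3.
C5 carries 4 σ bonds, giving a steric number of 4, so it is sp3.
C6 carries 4 σ bonds, giving a steric number of 4, so it is sp3.
C7 carries 4 σ bonds, giving a steric number of 4, so it is sp3.

C1 sp3, C2 sp, C3 sp, C4 sp3, C5 sp3, C6 sp3, C7 sp3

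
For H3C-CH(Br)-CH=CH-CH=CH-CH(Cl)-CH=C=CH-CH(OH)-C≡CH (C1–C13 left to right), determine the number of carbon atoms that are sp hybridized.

3

C1: sp3
C2: sp3
C3: sp2
C4: sp2
C5: sp2
C6: sp2
C7: sp3
C8: sp2
C9: sp ✓
C10: sp2
C11: sp3
C12: sp ✓
C13: sp ✓
C9, C12, C13 → 3 sp carbons.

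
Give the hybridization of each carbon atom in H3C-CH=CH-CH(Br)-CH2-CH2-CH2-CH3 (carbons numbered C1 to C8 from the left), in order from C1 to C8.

C1 (4 σ bonds) has steric number 4: sp3.
C2 (3 σ bonds, plus one π bond) has steric number 3: sp2.
C3: 3 σ bonds, plus one π bond; 3 regions of electron density → sp2.
C4 has 4 σ bonds: steric number 4 → sp3.
C5 — 4 σ bonds. Steric number 4, so sp3.
C6 carries 4 σ bonds, giving a steric number of 4, so it is sp3.
C7: 4 σ bonds — 4 electron domains, sp3.
C8 — 4 σ bonds. Steric number 4, so sp3.

C1 sp3, C2 sp2, C3 sp2, C4 sp3, C5 sp3, C6 sp3, C7 sp3, C8 sp3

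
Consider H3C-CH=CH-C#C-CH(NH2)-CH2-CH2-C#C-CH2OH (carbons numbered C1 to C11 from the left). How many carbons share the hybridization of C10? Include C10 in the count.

C10 is sp (two π bonds).
C1: sp3
C2: sp2
C3: sp2
C4: sp ✓
C5: sp ✓
C6: sp3
C7: sp3
C8: sp3
C9: sp ✓
C10: sp ✓
C11: sp3
4 carbons are sp.

4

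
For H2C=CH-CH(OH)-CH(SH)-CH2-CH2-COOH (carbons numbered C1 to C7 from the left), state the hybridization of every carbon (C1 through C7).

C1 sp2, C2 sp2, C3 sp3, C4 sp3, C5 sp3, C6 sp3, C7 sp2

C1: 3 σ bonds, plus one π bond; 3 regions of electron density → sp2.
C2 — 3 σ bonds, plus one π bond. Steric number 3, so sp2.
C3: 4 σ bonds; 4 regions of electron density → sp3.
C4 — 4 σ bonds. Steric number 4, so sp3.
C5 is sp3: 4 σ bonds, 4 electron-density regions.
C6 carries 4 σ bonds, giving a steric number of 4, so it is sp3.
C7 is sp2: 3 σ bonds, plus one π bond, 3 electron-density regions.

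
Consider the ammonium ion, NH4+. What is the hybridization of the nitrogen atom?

sp³

Four σ bonds, no lone pair → sp3, tetrahedral.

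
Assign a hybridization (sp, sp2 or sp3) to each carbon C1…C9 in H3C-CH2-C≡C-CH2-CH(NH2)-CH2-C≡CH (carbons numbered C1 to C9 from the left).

C1: 4 σ bonds; 4 regions of electron density → sp3.
C2: 4 σ bonds; 4 regions of electron density → sp3.
C3 (2 σ bonds, plus two π bonds) has steric number 2: sp.
C4 has 2 σ bonds, plus two π bonds: steric number 2 → sp.
C5 has 4 σ bonds: steric number 4 → sp3.
C6 has 4 σ bonds: steric number 4 → sp3.
C7: 4 σ bonds — 4 electron domains, sp3.
C8 has 2 σ bonds, plus two π bonds: steric number 2 → sp.
C9 (2 σ bonds, plus two π bonds) has steric number 2: sp.

C1 sp3, C2 sp3, C3 sp, C4 sp, C5 sp3, C6 sp3, C7 sp3, C8 sp, C9 sp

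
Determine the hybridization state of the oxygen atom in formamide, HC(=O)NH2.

The oxygen atom: 1 σ bond and 2 lone pairs, plus one π bond — 3 electron domains, sp2.

sp2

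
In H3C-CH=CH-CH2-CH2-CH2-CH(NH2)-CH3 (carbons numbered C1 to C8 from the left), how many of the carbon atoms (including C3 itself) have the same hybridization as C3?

C3 is sp2 (one π bond).
C1: sp3
C2: sp2 ✓
C3: sp2 ✓
C4: sp3
C5: sp3
C6: sp3
C7: sp3
C8: sp3
2 carbons are sp2.

2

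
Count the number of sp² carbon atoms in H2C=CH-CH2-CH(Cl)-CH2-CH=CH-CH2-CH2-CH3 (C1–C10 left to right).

4

C1: sp2 ✓
C2: sp2 ✓
C3: sp3
C4: sp3
C5: sp3
C6: sp2 ✓
C7: sp2 ✓
C8: sp3
C9: sp3
C10: sp3
C1, C2, C6, C7 → 4 sp2 carbons.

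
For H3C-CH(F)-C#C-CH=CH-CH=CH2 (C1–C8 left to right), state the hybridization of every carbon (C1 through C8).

C1 sp3, C2 sp3, C3 sp, C4 sp, C5 sp2, C6 sp2, C7 sp2, C8 sp2

C1 is sp3: 4 σ bonds, 4 electron-density regions.
C2 is sp3: 4 σ bonds, 4 electron-density regions.
C3 has 2 σ bonds, plus two π bonds: steric number 2 → sp.
C4 carries 2 σ bonds, plus two π bonds, giving a steric number of 2, so it is sp.
C5 carries 3 σ bonds, plus one π bond, giving a steric number of 3, so it is sp2.
C6: 3 σ bonds, plus one π bond; 3 regions of electron density → sp2.
C7 is sp2: 3 σ bonds, plus one π bond, 3 electron-density regions.
C8 (3 σ bonds, plus one π bond) has steric number 3: sp2.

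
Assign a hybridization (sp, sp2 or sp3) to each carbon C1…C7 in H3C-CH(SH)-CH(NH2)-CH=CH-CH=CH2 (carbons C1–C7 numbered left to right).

C1 sp3, C2 sp3, C3 sp3, C4 sp2, C5 sp2, C6 sp2, C7 sp2

C1: 4 σ bonds — 4 electron domains, sp3.
C2 — 4 σ bonds. Steric number 4, so sp3.
C3 has 4 σ bonds: steric number 4 → sp3.
C4 — 3 σ bonds, plus one π bond. Steric number 3, so sp2.
C5: 3 σ bonds, plus one π bond — 3 electron domains, sp2.
C6 carries 3 σ bonds, plus one π bond, giving a steric number of 3, so it is sp2.
C7 is sp2: 3 σ bonds, plus one π bond, 3 electron-density regions.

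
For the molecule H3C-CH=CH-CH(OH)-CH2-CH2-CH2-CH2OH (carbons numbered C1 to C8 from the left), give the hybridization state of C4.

sp³

C4 — 4 σ bonds. Steric number 4, so sp3.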